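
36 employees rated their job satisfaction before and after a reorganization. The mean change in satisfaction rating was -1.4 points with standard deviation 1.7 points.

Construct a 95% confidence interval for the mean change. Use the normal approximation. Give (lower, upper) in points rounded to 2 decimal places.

Paired design: SE = s_d/√n = 1.7/√36 = 0.2833.
z* = 1.960; margin of error = 1.960 × 0.2833 = 0.5553.
-1.4 ± 0.5553 → (-1.96, -0.84).

(-1.96, -0.84)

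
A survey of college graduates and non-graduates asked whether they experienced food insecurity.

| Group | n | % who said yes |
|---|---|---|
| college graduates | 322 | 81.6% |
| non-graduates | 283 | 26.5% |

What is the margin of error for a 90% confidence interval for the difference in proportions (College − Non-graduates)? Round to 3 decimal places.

0.056

The two standard errors are √(0.8160×0.1840/322) = 0.02159 and √(0.2650×0.7350/283) = 0.02623.
Because the samples are independent, SE_diff = √(0.02159² + 0.02623²) = 0.03397.
Using z* = 1.645 for 90%, ME = 1.645 × 0.03397 = 0.05588.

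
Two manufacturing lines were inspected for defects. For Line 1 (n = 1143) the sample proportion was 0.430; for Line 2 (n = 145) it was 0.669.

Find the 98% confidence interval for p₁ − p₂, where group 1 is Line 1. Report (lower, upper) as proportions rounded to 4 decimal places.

SE₁ = √(p̂₁(1−p̂₁)/n₁) = √(0.4300·0.5700/1143) = 0.01464; SE₂ = √(0.6690·0.3310/145) = 0.03908.
Independent samples: SE of the difference = √(SE₁² + SE₂²) = √(0.0002143296 + 0.0015272464) = 0.04173.
z* for 98% confidence is 2.326, so the margin of error is 2.326 × 0.04173 = 0.09706.
Point estimate p̂₁ − p̂₂ = 0.4300 − 0.6690 = -0.2390.
-0.2390 ± 0.09706 → (-0.3361, -0.1419).

(-0.3361, -0.1419)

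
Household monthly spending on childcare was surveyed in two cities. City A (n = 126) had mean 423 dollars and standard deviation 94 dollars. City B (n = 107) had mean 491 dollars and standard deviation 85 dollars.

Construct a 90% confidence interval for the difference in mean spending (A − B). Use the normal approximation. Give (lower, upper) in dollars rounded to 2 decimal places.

(-87.30, -48.70)

SE₁ = s₁/√n₁ = 94/√126 = 8.3742; SE₂ = 85/√107 = 8.2173.
Independent samples, unequal variances: SE_diff = √(SE₁² + SE₂²) = √(70.12722564 + 67.52401929) = 11.7325.
z* = 1.645, so margin of error = 1.645 × 11.7325 = 19.3000.
Difference in means = 423 − 491 = -68.0000.
-68.0000 ± 19.3000 → (-87.30, -48.70).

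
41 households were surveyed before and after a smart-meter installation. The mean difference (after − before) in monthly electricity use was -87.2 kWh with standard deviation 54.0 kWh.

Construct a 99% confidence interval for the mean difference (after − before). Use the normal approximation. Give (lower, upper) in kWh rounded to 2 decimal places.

This is a matched-pairs design, so SE = s_d/√n = 54.0/√41 = 8.4334.
Margin = 2.576 × 8.4334 = 21.7244; the interval is -87.2 ± 21.7244 = (-108.92, -65.48).

(-108.92, -65.48)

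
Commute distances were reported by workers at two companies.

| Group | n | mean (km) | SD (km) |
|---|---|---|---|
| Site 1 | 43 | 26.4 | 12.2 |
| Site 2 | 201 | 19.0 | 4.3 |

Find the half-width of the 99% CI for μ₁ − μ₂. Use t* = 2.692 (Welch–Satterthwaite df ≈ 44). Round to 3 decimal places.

Standard errors of each mean: 12.2/√43 = 1.8605 and 4.3/√201 = 0.3033.
SE(x̄₁ − x̄₂) = √(1.8605² + 0.3033²) = 1.8851 for independent samples with unequal variances.
With t* = 2.692, the margin is 2.692 × 1.8851 = 5.0747.

5.075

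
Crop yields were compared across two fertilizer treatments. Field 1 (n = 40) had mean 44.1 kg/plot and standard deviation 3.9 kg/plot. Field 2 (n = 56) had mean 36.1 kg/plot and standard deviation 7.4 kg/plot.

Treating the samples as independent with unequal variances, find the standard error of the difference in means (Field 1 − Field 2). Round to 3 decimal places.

1.165

Per-group SEs: s₁/√n₁ = 3.9/√40 = 0.6166, s₂/√n₂ = 7.4/√56 = 0.9889.
Unpooled SE of the difference: √(0.38019556 + 0.97792321) = 1.1654.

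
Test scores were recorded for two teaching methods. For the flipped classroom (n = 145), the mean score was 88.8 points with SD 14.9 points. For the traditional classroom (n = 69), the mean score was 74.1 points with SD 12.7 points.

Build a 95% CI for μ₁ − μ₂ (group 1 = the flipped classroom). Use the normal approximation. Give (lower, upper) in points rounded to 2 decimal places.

(10.84, 18.56)

Standard errors of each mean: 14.9/√145 = 1.2374 and 12.7/√69 = 1.5289.
SE(x̄₁ − x̄₂) = √(1.2374² + 1.5289²) = 1.9669 for independent samples with unequal variances.
With z* = 1.960, the margin is 1.960 × 1.9669 = 3.8551.
x̄₁ − x̄₂ = 88.8 − 74.1 = 14.7000; the interval is 14.7000 ± 3.8551 = (10.84, 18.56).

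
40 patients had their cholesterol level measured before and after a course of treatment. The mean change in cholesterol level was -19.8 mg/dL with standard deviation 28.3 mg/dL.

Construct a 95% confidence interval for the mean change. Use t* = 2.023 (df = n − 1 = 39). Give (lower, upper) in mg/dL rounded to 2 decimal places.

This is a matched-pairs design, so SE = s_d/√n = 28.3/√40 = 4.4746.
Margin = 2.023 × 4.4746 = 9.0521; the interval is -19.8 ± 9.0521 = (-28.85, -10.75).

(-28.85, -10.75)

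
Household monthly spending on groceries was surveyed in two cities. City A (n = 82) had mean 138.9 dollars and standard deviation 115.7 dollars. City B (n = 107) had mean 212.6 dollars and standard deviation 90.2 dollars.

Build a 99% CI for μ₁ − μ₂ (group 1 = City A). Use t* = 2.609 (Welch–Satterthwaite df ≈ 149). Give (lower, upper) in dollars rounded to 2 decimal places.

(-114.06, -33.34)

SE₁ = s₁/√n₁ = 115.7/√82 = 12.7769; SE₂ = 90.2/√107 = 8.7200.
Independent samples, unequal variances: SE_diff = √(SE₁² + SE₂²) = √(163.24917361 + 76.0384) = 15.4689.
t* = 2.609, so margin of error = 2.609 × 15.4689 = 40.3584.
Difference in means = 138.9 − 212.6 = -73.7000.
-73.7000 ± 40.3584 → (-114.06, -33.34).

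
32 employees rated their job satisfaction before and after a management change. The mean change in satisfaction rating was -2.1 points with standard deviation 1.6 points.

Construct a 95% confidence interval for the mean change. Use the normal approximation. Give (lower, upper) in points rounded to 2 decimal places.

This is a matched-pairs design, so SE = s_d/√n = 1.6/√32 = 0.2828.
Margin = 1.960 × 0.2828 = 0.5543; the interval is -2.1 ± 0.5543 = (-2.65, -1.55).

(-2.65, -1.55)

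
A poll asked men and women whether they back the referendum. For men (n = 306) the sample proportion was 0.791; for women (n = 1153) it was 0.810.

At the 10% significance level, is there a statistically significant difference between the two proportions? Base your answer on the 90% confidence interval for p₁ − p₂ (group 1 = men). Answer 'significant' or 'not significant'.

SE₁ = √(p̂₁(1−p̂₁)/n₁) = √(0.7910·0.2090/306) = 0.02324; SE₂ = √(0.8100·0.1900/1153) = 0.01155.
Independent samples: SE of the difference = √(SE₁² + SE₂²) = √(0.0005400976 + 0.0001334025) = 0.02595.
z* for 90% confidence is 1.645, so the margin of error is 1.645 × 0.02595 = 0.04269.
Point estimate p̂₁ − p̂₂ = 0.7910 − 0.8100 = -0.0190.
-0.0190 ± 0.04269 → (-0.06169, 0.02369).
The interval (-0.06169, 0.02369) contains 0, so the difference is not significant.

not significant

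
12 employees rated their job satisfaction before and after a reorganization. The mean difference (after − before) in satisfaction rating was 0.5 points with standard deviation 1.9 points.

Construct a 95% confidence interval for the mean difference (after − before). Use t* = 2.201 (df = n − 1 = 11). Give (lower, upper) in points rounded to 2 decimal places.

Paired design: SE = s_d/√n = 1.9/√12 = 0.5485.
t* = 2.201; margin of error = 2.201 × 0.5485 = 1.2072.
0.5 ± 1.2072 → (-0.71, 1.71).

(-0.71, 1.71)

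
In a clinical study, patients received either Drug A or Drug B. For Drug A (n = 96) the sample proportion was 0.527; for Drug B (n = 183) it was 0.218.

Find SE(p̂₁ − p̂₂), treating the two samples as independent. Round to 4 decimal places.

The two standard errors are √(0.5270×0.4730/96) = 0.05096 and √(0.2180×0.7820/183) = 0.03052.
Because the samples are independent, SE_diff = √(0.05096² + 0.03052²) = 0.05940.

0.0594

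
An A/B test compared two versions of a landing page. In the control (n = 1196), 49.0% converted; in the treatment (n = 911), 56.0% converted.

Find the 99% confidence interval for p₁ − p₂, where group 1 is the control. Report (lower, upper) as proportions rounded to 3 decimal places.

Each SE is √(p̂(1−p̂)/n): √(0.4900·0.5100/1196) = 0.01445 and √(0.5600·0.4400/911) = 0.01645.
SE(p̂₁ − p̂₂) = √(SE₁² + SE₂²) = √(0.0002088025 + 0.0002706025) = 0.02190, since the two samples are independent.
At 99% confidence z* = 2.576; margin = 2.576 × 0.02190 = 0.05641.
The difference is 0.4900 − 0.5600 = -0.0700, so the interval is -0.0700 ± 0.05641 = (-0.126, -0.014).

(-0.126, -0.014)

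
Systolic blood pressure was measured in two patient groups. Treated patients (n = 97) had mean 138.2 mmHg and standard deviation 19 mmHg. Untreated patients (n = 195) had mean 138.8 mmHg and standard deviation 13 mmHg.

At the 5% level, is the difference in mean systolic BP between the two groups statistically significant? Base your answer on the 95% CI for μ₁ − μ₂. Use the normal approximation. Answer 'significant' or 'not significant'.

not significant

Per-group SEs: s₁/√n₁ = 19/√97 = 1.9292, s₂/√n₂ = 13/√195 = 0.9309.
Unpooled SE of the difference: √(3.72181264 + 0.86657481) = 2.1421.
Margin of error = z* · SE = 1.960 × 2.1421 = 4.1985.
x̄₁ − x̄₂ = 138.2 − 138.8 = -0.6000.
CI: -0.6000 ± 4.1985 = (-4.7985, 3.5985).
The interval (-4.7985, 3.5985) contains 0, so the difference is not significant.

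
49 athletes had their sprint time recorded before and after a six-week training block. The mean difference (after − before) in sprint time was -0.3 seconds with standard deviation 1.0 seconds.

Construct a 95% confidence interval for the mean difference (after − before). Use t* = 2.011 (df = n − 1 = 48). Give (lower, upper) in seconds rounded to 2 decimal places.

This is a matched-pairs design, so SE = s_d/√n = 1.0/√49 = 0.1429.
Margin = 2.011 × 0.1429 = 0.2874; the interval is -0.3 ± 0.2874 = (-0.59, -0.01).

(-0.59, -0.01)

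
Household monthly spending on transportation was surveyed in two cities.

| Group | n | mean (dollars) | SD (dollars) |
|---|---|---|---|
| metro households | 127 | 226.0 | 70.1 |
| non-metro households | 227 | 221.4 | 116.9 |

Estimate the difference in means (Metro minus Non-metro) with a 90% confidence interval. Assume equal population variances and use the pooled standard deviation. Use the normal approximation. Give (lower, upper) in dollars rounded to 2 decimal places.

(-14.11, 23.31)

s_p = √[((n₁−1)s₁² + (n₂−1)s₂²)/(n₁+n₂−2)] = √[(126·70.1² + 226·116.9²)/352] = 102.6301.
SE = 102.6301·√(1/127 + 1/227) = 11.3726.
With z* = 1.645, margin = 1.645 × 11.3726 = 18.7079.
x̄₁ − x̄₂ = 226.0 − 221.4 = 4.6000; interval 4.6000 ± 18.7079 = (-14.11, 23.31).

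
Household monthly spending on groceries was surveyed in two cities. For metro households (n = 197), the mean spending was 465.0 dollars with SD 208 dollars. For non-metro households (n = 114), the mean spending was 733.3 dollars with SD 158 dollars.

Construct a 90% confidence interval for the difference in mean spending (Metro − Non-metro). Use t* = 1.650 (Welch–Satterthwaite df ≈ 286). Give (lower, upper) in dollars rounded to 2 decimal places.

(-302.86, -233.74)

Standard errors of each mean: 208/√197 = 14.8194 and 158/√114 = 14.7981.
SE(x̄₁ − x̄₂) = √(14.8194² + 14.7981²) = 20.9427 for independent samples with unequal variances.
With t* = 1.650, the margin is 1.650 × 20.9427 = 34.5555.
x̄₁ − x̄₂ = 465.0 − 733.3 = -268.3000; the interval is -268.3000 ± 34.5555 = (-302.86, -233.74).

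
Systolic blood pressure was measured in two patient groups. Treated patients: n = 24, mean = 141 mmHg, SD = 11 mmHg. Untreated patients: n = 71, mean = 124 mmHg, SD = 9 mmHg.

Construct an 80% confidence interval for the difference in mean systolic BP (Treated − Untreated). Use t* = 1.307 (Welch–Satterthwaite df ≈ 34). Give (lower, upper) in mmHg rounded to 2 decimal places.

Standard errors of each mean: 11/√24 = 2.2454 and 9/√71 = 1.0681.
SE(x̄₁ − x̄₂) = √(2.2454² + 1.0681²) = 2.4865 for independent samples with unequal variances.
With t* = 1.307, the margin is 1.307 × 2.4865 = 3.2499.
x̄₁ − x̄₂ = 141 − 124 = 17.0000; the interval is 17.0000 ± 3.2499 = (13.75, 20.25).

(13.75, 20.25)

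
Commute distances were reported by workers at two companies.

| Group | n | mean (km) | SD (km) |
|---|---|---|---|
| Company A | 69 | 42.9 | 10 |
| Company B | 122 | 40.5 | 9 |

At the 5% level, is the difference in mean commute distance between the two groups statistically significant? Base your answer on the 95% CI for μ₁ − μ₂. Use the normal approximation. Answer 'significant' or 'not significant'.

Standard errors of each mean: 10/√69 = 1.2039 and 9/√122 = 0.8148.
SE(x̄₁ − x̄₂) = √(1.2039² + 0.8148²) = 1.4537 for independent samples with unequal variances.
With z* = 1.960, the margin is 1.960 × 1.4537 = 2.8493.
x̄₁ − x̄₂ = 42.9 − 40.5 = 2.4000; the interval is 2.4000 ± 2.8493 = (-0.4493, 5.2493).
The interval (-0.4493, 5.2493) contains 0, so the difference is not significant.

not significant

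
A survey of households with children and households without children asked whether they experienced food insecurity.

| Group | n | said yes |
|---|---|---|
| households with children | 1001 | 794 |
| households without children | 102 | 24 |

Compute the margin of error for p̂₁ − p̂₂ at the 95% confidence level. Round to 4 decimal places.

0.0861

Sample proportions: 794/1001 = 0.7932, 24/102 = 0.2353.
Each SE is √(p̂(1−p̂)/n): √(0.7932·0.2068/1001) = 0.01280 and √(0.2353·0.7647/102) = 0.04200.
SE(p̂₁ − p̂₂) = √(SE₁² + SE₂²) = √(0.00016384 + 0.001764) = 0.04391, since the two samples are independent.
At 95% confidence z* = 1.960; margin = 1.960 × 0.04391 = 0.08606.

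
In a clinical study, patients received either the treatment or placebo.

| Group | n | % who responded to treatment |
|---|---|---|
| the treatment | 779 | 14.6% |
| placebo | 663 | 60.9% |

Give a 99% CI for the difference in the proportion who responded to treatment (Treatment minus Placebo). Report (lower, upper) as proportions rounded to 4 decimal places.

(-0.5217, -0.4043)

Each SE is √(p̂(1−p̂)/n): √(0.1460·0.8540/779) = 0.01265 and √(0.6090·0.3910/663) = 0.01895.
SE(p̂₁ − p̂₂) = √(SE₁² + SE₂²) = √(0.0001600225 + 0.0003591025) = 0.02278, since the two samples are independent.
At 99% confidence z* = 2.576; margin = 2.576 × 0.02278 = 0.05868.
The difference is 0.1460 − 0.6090 = -0.4630, so the interval is -0.4630 ± 0.05868 = (-0.5217, -0.4043).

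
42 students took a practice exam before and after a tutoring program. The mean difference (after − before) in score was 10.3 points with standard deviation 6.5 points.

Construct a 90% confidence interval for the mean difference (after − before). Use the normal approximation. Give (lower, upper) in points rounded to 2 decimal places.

Paired design: SE = s_d/√n = 6.5/√42 = 1.0030.
z* = 1.645; margin of error = 1.645 × 1.0030 = 1.6499.
10.3 ± 1.6499 → (8.65, 11.95).

(8.65, 11.95)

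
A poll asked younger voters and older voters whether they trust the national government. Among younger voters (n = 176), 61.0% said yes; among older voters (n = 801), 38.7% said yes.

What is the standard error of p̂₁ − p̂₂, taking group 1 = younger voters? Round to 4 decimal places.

0.0406

SE₁ = √(p̂₁(1−p̂₁)/n₁) = √(0.6100·0.3900/176) = 0.03677; SE₂ = √(0.3870·0.6130/801) = 0.01721.
Independent samples: SE of the difference = √(SE₁² + SE₂²) = √(0.0013520329 + 0.0002961841) = 0.04060.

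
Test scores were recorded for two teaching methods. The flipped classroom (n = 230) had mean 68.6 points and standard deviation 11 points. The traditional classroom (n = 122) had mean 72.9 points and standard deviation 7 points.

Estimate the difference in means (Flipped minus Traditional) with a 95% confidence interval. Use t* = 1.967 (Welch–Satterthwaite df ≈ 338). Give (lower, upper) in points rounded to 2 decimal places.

Standard errors of each mean: 11/√230 = 0.7253 and 7/√122 = 0.6338.
SE(x̄₁ − x̄₂) = √(0.7253² + 0.6338²) = 0.9632 for independent samples with unequal variances.
With t* = 1.967, the margin is 1.967 × 0.9632 = 1.8946.
x̄₁ − x̄₂ = 68.6 − 72.9 = -4.3000; the interval is -4.3000 ± 1.8946 = (-6.19, -2.41).

(-6.19, -2.41)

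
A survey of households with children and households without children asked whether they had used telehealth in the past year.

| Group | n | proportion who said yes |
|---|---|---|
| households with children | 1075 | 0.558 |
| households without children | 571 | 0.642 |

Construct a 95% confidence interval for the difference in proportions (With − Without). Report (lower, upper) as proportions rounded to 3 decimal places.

The two standard errors are √(0.5580×0.4420/1075) = 0.01515 and √(0.6420×0.3580/571) = 0.02006.
Because the samples are independent, SE_diff = √(0.01515² + 0.02006²) = 0.02514.
Using z* = 1.960 for 95%, ME = 1.960 × 0.02514 = 0.04927.
p̂₁ − p̂₂ = -0.0840; interval -0.0840 ± 0.04927 gives (-0.133, -0.035).

(-0.133, -0.035)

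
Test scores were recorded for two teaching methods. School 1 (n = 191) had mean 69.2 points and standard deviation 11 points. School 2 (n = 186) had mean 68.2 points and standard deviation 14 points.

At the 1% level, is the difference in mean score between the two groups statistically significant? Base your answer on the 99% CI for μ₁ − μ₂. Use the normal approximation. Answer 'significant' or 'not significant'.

not significant

Per-group SEs: s₁/√n₁ = 11/√191 = 0.7959, s₂/√n₂ = 14/√186 = 1.0265.
Unpooled SE of the difference: √(0.63345681 + 1.05370225) = 1.2989.
Margin of error = z* · SE = 2.576 × 1.2989 = 3.3460.
x̄₁ − x̄₂ = 69.2 − 68.2 = 1.0000.
CI: 1.0000 ± 3.3460 = (-2.3460, 4.3460).
The interval (-2.3460, 4.3460) contains 0, so the difference is not significant.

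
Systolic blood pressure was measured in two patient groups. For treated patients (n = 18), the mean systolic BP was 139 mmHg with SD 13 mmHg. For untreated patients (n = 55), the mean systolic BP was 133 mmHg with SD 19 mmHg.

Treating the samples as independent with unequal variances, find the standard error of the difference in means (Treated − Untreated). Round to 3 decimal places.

SE₁ = s₁/√n₁ = 13/√18 = 3.0641; SE₂ = 19/√55 = 2.5620.
Independent samples, unequal variances: SE_diff = √(SE₁² + SE₂²) = √(9.38870881 + 6.563844) = 3.9941.

3.994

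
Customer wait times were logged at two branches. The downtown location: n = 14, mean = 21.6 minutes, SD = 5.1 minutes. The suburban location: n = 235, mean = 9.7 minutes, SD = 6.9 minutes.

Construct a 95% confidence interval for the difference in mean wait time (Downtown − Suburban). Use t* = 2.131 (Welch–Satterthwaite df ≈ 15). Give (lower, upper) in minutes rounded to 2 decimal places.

SE₁ = s₁/√n₁ = 5.1/√14 = 1.3630; SE₂ = 6.9/√235 = 0.4501.
Independent samples, unequal variances: SE_diff = √(SE₁² + SE₂²) = √(1.857769 + 0.20259001) = 1.4354.
t* = 2.131, so margin of error = 2.131 × 1.4354 = 3.0588.
Difference in means = 21.6 − 9.7 = 11.9000.
11.9000 ± 3.0588 → (8.84, 14.96).

(8.84, 14.96)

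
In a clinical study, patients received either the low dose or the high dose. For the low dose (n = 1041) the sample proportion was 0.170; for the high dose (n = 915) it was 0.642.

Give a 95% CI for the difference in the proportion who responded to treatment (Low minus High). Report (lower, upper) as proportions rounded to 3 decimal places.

Each SE is √(p̂(1−p̂)/n): √(0.1700·0.8300/1041) = 0.01164 and √(0.6420·0.3580/915) = 0.01585.
SE(p̂₁ − p̂₂) = √(SE₁² + SE₂²) = √(0.0001354896 + 0.0002512225) = 0.01966, since the two samples are independent.
At 95% confidence z* = 1.960; margin = 1.960 × 0.01966 = 0.03853.
The difference is 0.1700 − 0.6420 = -0.4720, so the interval is -0.4720 ± 0.03853 = (-0.511, -0.433).

(-0.511, -0.433)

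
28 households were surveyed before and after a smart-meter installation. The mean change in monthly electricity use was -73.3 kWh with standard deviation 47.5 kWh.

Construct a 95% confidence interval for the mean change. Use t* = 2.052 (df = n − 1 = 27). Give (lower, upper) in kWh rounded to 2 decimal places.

Paired design: SE = s_d/√n = 47.5/√28 = 8.9767.
t* = 2.052; margin of error = 2.052 × 8.9767 = 18.4202.
-73.3 ± 18.4202 → (-91.72, -54.88).

(-91.72, -54.88)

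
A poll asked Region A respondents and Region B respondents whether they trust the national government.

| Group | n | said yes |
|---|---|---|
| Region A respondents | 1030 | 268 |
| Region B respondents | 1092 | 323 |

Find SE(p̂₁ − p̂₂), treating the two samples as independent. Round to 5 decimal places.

p̂₁ = 268/1030 = 0.2602 and p̂₂ = 323/1092 = 0.2958.
SE₁ = √(p̂₁(1−p̂₁)/n₁) = √(0.2602·0.7398/1030) = 0.01367; SE₂ = √(0.2958·0.7042/1092) = 0.01381.
Independent samples: SE of the difference = √(SE₁² + SE₂²) = √(0.0001868689 + 0.0001907161) = 0.01943.

0.01943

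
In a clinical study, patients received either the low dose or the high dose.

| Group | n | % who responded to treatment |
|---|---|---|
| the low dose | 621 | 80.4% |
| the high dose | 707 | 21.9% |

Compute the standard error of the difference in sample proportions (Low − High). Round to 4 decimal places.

Each SE is √(p̂(1−p̂)/n): √(0.8040·0.1960/621) = 0.01593 and √(0.2190·0.7810/707) = 0.01555.
SE(p̂₁ − p̂₂) = √(SE₁² + SE₂²) = √(0.0002537649 + 0.0002418025) = 0.02226, since the two samples are independent.

0.0223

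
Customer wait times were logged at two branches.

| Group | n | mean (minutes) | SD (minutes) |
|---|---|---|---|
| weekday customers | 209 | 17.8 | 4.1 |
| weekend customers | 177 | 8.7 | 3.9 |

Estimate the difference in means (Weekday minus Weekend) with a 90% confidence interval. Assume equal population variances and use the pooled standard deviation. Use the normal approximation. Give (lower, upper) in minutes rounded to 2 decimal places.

Pooled variance s_p² = [208·4.1² + 176·3.9²] / (209+177−2) = 16.0767, so s_p = 4.0096.
SE_diff = s_p·√(1/n₁ + 1/n₂) = 4.0096·√(1/209 + 1/177) = 0.4096.
z* = 1.645; margin = 1.645 × 0.4096 = 0.6738.
Difference = 17.8 − 8.7 = 9.1000.
9.1000 ± 0.6738 → (8.43, 9.77).

(8.43, 9.77)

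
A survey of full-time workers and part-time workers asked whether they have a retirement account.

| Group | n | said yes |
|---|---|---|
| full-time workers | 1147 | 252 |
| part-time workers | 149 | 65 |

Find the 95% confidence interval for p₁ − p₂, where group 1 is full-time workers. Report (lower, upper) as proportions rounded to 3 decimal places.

Sample proportions: 252/1147 = 0.2197, 65/149 = 0.4362.
Each SE is √(p̂(1−p̂)/n): √(0.2197·0.7803/1147) = 0.01223 and √(0.4362·0.5638/149) = 0.04063.
SE(p̂₁ − p̂₂) = √(SE₁² + SE₂²) = √(0.0001495729 + 0.0016507969) = 0.04243, since the two samples are independent.
At 95% confidence z* = 1.960; margin = 1.960 × 0.04243 = 0.08316.
The difference is 0.2197 − 0.4362 = -0.2165, so the interval is -0.2165 ± 0.08316 = (-0.300, -0.133).

(-0.300, -0.133)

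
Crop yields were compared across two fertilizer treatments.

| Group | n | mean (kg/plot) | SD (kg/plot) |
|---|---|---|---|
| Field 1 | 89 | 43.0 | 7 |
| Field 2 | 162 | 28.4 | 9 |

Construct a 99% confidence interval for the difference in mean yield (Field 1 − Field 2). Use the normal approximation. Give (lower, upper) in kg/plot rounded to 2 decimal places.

(11.96, 17.24)

Per-group SEs: s₁/√n₁ = 7/√89 = 0.7420, s₂/√n₂ = 9/√162 = 0.7071.
Unpooled SE of the difference: √(0.550564 + 0.49999041) = 1.0250.
Margin of error = z* · SE = 2.576 × 1.0250 = 2.6404.
x̄₁ − x̄₂ = 43.0 − 28.4 = 14.6000.
CI: 14.6000 ± 2.6404 = (11.96, 17.24).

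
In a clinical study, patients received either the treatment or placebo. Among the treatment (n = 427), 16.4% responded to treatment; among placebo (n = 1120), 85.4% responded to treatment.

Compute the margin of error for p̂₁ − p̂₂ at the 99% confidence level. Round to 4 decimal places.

Each SE is √(p̂(1−p̂)/n): √(0.1640·0.8360/427) = 0.01792 and √(0.8540·0.1460/1120) = 0.01055.
SE(p̂₁ − p̂₂) = √(SE₁² + SE₂²) = √(0.0003211264 + 0.0001113025) = 0.02079, since the two samples are independent.
At 99% confidence z* = 2.576; margin = 2.576 × 0.02079 = 0.05356.

0.0536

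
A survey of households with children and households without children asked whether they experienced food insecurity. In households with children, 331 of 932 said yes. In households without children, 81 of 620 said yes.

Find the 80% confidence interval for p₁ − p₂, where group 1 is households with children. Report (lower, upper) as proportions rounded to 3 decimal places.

(0.198, 0.251)

Sample proportions: 331/932 = 0.3552, 81/620 = 0.1306.
Each SE is √(p̂(1−p̂)/n): √(0.3552·0.6448/932) = 0.01568 and √(0.1306·0.8694/620) = 0.01353.
SE(p̂₁ − p̂₂) = √(SE₁² + SE₂²) = √(0.0002458624 + 0.0001830609) = 0.02071, since the two samples are independent.
At 80% confidence z* = 1.282; margin = 1.282 × 0.02071 = 0.02655.
The difference is 0.3552 − 0.1306 = 0.2246, so the interval is 0.2246 ± 0.02655 = (0.198, 0.251).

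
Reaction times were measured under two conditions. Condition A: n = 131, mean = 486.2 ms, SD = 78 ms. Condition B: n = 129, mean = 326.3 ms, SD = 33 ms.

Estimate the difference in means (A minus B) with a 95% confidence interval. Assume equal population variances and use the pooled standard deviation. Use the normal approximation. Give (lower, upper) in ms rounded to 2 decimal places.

s_p = √[((n₁−1)s₁² + (n₂−1)s₂²)/(n₁+n₂−2)] = √[(130·78² + 128·33²)/258] = 60.0488.
SE = 60.0488·√(1/131 + 1/129) = 7.4484.
With z* = 1.960, margin = 1.960 × 7.4484 = 14.5989.
x̄₁ − x̄₂ = 486.2 − 326.3 = 159.9000; interval 159.9000 ± 14.5989 = (145.30, 174.50).

(145.30, 174.50)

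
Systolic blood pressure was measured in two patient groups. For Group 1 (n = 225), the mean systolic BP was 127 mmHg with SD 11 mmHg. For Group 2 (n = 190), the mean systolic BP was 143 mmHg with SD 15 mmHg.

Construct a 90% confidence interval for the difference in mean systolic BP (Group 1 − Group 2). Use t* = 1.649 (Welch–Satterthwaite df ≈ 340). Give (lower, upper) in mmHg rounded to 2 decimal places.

(-18.16, -13.84)

Per-group SEs: s₁/√n₁ = 11/√225 = 0.7333, s₂/√n₂ = 15/√190 = 1.0882.
Unpooled SE of the difference: √(0.53772889 + 1.18417924) = 1.3122.
Margin of error = t* · SE = 1.649 × 1.3122 = 2.1638.
x̄₁ − x̄₂ = 127 − 143 = -16.0000.
CI: -16.0000 ± 2.1638 = (-18.16, -13.84).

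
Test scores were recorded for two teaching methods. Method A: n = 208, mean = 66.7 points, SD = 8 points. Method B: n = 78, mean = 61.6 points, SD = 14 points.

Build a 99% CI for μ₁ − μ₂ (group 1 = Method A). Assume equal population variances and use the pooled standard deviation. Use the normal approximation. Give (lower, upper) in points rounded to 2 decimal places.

s_p = √[((n₁−1)s₁² + (n₂−1)s₂²)/(n₁+n₂−2)] = √[(207·8² + 77·14²)/284] = 9.9894.
SE = 9.9894·√(1/208 + 1/78) = 1.3263.
With z* = 2.576, margin = 2.576 × 1.3263 = 3.4165.
x̄₁ − x̄₂ = 66.7 − 61.6 = 5.1000; interval 5.1000 ± 3.4165 = (1.68, 8.52).

(1.68, 8.52)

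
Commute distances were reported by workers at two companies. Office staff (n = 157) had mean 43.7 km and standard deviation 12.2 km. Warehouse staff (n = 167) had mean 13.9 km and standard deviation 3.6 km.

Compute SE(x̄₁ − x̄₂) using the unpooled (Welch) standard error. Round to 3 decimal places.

1.013

Standard errors of each mean: 12.2/√157 = 0.9737 and 3.6/√167 = 0.2786.
SE(x̄₁ − x̄₂) = √(0.9737² + 0.2786²) = 1.0128 for independent samples with unequal variances.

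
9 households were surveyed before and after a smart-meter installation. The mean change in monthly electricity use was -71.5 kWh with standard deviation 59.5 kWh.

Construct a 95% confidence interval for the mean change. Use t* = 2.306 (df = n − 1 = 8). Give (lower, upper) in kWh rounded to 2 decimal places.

Paired design: SE = s_d/√n = 59.5/√9 = 19.8333.
t* = 2.306; margin of error = 2.306 × 19.8333 = 45.7356.
-71.5 ± 45.7356 → (-117.24, -25.76).

(-117.24, -25.76)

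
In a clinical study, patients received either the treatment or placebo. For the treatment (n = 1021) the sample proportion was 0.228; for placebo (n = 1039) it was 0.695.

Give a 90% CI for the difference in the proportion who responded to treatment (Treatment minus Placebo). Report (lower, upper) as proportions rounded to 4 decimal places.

SE₁ = √(p̂₁(1−p̂₁)/n₁) = √(0.2280·0.7720/1021) = 0.01313; SE₂ = √(0.6950·0.3050/1039) = 0.01428.
Independent samples: SE of the difference = √(SE₁² + SE₂²) = √(0.0001723969 + 0.0002039184) = 0.01940.
z* for 90% confidence is 1.645, so the margin of error is 1.645 × 0.01940 = 0.03191.
Point estimate p̂₁ − p̂₂ = 0.2280 − 0.6950 = -0.4670.
-0.4670 ± 0.03191 → (-0.4989, -0.4351).

(-0.4989, -0.4351)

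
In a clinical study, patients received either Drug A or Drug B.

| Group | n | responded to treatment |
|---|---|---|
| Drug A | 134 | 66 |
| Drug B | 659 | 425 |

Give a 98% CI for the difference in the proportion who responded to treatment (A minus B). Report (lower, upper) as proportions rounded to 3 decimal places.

(-0.262, -0.043)

p̂₁ = 66/134 = 0.4925 and p̂₂ = 425/659 = 0.6449.
SE₁ = √(p̂₁(1−p̂₁)/n₁) = √(0.4925·0.5075/134) = 0.04319; SE₂ = √(0.6449·0.3551/659) = 0.01864.
Independent samples: SE of the difference = √(SE₁² + SE₂²) = √(0.0018653761 + 0.0003474496) = 0.04704.
z* for 98% confidence is 2.326, so the margin of error is 2.326 × 0.04704 = 0.10942.
Point estimate p̂₁ − p̂₂ = 0.4925 − 0.6449 = -0.1524.
-0.1524 ± 0.10942 → (-0.262, -0.043).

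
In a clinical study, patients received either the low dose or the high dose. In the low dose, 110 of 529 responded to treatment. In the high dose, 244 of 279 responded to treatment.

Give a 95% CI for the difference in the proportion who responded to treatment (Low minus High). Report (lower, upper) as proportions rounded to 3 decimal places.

First, p̂₁ = 110/529 = 0.2079; p̂₂ = 244/279 = 0.8746.
The two standard errors are √(0.2079×0.7921/529) = 0.01764 and √(0.8746×0.1254/279) = 0.01983.
Because the samples are independent, SE_diff = √(0.01764² + 0.01983²) = 0.02654.
Using z* = 1.960 for 95%, ME = 1.960 × 0.02654 = 0.05202.
p̂₁ − p̂₂ = -0.6667; interval -0.6667 ± 0.05202 gives (-0.719, -0.615).

(-0.719, -0.615)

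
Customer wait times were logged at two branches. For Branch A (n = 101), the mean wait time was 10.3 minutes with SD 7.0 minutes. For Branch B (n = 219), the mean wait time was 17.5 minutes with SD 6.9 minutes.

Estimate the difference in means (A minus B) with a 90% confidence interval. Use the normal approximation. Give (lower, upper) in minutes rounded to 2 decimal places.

(-8.58, -5.82)

Standard errors of each mean: 7.0/√101 = 0.6965 and 6.9/√219 = 0.4663.
SE(x̄₁ − x̄₂) = √(0.6965² + 0.4663²) = 0.8382 for independent samples with unequal variances.
With z* = 1.645, the margin is 1.645 × 0.8382 = 1.3788.
x̄₁ − x̄₂ = 10.3 − 17.5 = -7.2000; the interval is -7.2000 ± 1.3788 = (-8.58, -5.82).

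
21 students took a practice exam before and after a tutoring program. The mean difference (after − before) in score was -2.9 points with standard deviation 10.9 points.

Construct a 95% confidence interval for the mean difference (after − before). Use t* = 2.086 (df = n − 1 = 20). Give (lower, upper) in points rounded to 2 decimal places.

(-7.86, 2.06)

This is a matched-pairs design, so SE = s_d/√n = 10.9/√21 = 2.3786.
Margin = 2.086 × 2.3786 = 4.9618; the interval is -2.9 ± 4.9618 = (-7.86, 2.06).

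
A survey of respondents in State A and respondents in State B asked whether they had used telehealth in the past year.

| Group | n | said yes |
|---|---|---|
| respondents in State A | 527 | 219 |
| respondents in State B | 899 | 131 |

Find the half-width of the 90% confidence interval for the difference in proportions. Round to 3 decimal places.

p̂₁ = 219/527 = 0.4156 and p̂₂ = 131/899 = 0.1457.
SE₁ = √(p̂₁(1−p̂₁)/n₁) = √(0.4156·0.5844/527) = 0.02147; SE₂ = √(0.1457·0.8543/899) = 0.01177.
Independent samples: SE of the difference = √(SE₁² + SE₂²) = √(0.0004609609 + 0.0001385329) = 0.02448.
z* for 90% confidence is 1.645, so the margin of error is 1.645 × 0.02448 = 0.04027.

0.040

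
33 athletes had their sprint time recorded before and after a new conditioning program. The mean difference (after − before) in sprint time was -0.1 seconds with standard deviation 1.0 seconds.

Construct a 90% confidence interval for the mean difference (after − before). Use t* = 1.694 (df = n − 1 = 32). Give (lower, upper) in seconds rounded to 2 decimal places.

(-0.39, 0.19)

This is a matched-pairs design, so SE = s_d/√n = 1.0/√33 = 0.1741.
Margin = 1.694 × 0.1741 = 0.2949; the interval is -0.1 ± 0.2949 = (-0.39, 0.19).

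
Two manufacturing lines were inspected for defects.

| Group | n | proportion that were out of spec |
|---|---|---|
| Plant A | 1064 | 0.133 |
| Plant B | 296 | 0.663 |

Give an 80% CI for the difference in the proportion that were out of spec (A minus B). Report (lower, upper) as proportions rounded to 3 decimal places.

(-0.568, -0.492)

Each SE is √(p̂(1−p̂)/n): √(0.1330·0.8670/1064) = 0.01041 and √(0.6630·0.3370/296) = 0.02747.
SE(p̂₁ − p̂₂) = √(SE₁² + SE₂²) = √(0.0001083681 + 0.0007546009) = 0.02938, since the two samples are independent.
At 80% confidence z* = 1.282; margin = 1.282 × 0.02938 = 0.03767.
The difference is 0.1330 − 0.6630 = -0.5300, so the interval is -0.5300 ± 0.03767 = (-0.568, -0.492).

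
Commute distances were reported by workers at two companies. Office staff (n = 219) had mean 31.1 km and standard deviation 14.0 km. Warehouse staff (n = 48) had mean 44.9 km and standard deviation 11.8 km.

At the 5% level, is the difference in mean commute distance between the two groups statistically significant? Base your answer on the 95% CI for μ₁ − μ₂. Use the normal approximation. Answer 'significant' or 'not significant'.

Standard errors of each mean: 14.0/√219 = 0.9460 and 11.8/√48 = 1.7032.
SE(x̄₁ − x̄₂) = √(0.9460² + 1.7032²) = 1.9483 for independent samples with unequal variances.
With z* = 1.960, the margin is 1.960 × 1.9483 = 3.8187.
x̄₁ − x̄₂ = 31.1 − 44.9 = -13.8000; the interval is -13.8000 ± 3.8187 = (-17.6187, -9.9813).
The interval (-17.6187, -9.9813) does not contain 0, so the difference is significant.

significant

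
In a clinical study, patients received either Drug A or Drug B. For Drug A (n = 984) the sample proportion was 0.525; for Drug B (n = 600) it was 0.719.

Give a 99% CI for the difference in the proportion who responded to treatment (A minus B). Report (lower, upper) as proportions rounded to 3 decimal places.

Each SE is √(p̂(1−p̂)/n): √(0.5250·0.4750/984) = 0.01592 and √(0.7190·0.2810/600) = 0.01835.
SE(p̂₁ − p̂₂) = √(SE₁² + SE₂²) = √(0.0002534464 + 0.0003367225) = 0.02429, since the two samples are independent.
At 99% confidence z* = 2.576; margin = 2.576 × 0.02429 = 0.06257.
The difference is 0.5250 − 0.7190 = -0.1940, so the interval is -0.1940 ± 0.06257 = (-0.257, -0.131).

(-0.257, -0.131)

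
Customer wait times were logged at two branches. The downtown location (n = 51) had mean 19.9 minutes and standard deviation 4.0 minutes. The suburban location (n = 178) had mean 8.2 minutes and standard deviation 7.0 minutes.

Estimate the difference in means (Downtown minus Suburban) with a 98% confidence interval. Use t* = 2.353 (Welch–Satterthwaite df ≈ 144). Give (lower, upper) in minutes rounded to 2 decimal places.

(9.89, 13.51)

Per-group SEs: s₁/√n₁ = 4.0/√51 = 0.5601, s₂/√n₂ = 7.0/√178 = 0.5247.
Unpooled SE of the difference: √(0.31371201 + 0.27531009) = 0.7675.
Margin of error = t* · SE = 2.353 × 0.7675 = 1.8059.
x̄₁ − x̄₂ = 19.9 − 8.2 = 11.7000.
CI: 11.7000 ± 1.8059 = (9.89, 13.51).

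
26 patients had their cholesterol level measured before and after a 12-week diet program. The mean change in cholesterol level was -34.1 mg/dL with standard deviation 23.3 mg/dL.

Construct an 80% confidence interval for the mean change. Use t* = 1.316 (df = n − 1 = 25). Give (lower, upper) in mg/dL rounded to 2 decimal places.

(-40.11, -28.09)

This is a matched-pairs design, so SE = s_d/√n = 23.3/√26 = 4.5695.
Margin = 1.316 × 4.5695 = 6.0135; the interval is -34.1 ± 6.0135 = (-40.11, -28.09).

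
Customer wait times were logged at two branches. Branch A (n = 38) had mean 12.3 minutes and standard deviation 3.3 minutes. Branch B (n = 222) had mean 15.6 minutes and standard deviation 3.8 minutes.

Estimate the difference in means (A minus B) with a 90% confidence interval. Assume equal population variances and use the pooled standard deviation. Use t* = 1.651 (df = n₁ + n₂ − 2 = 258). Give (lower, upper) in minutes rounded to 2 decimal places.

(-4.38, -2.22)

s_p = √[((n₁−1)s₁² + (n₂−1)s₂²)/(n₁+n₂−2)] = √[(37·3.3² + 221·3.8²)/258] = 3.7324.
SE = 3.7324·√(1/38 + 1/222) = 0.6552.
With t* = 1.651, margin = 1.651 × 0.6552 = 1.0817.
x̄₁ − x̄₂ = 12.3 − 15.6 = -3.3000; interval -3.3000 ± 1.0817 = (-4.38, -2.22).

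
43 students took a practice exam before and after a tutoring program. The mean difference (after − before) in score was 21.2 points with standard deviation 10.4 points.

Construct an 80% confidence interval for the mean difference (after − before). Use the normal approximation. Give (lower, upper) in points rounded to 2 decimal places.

(19.17, 23.23)

This is a matched-pairs design, so SE = s_d/√n = 10.4/√43 = 1.5860.
Margin = 1.282 × 1.5860 = 2.0333; the interval is 21.2 ± 2.0333 = (19.17, 23.23).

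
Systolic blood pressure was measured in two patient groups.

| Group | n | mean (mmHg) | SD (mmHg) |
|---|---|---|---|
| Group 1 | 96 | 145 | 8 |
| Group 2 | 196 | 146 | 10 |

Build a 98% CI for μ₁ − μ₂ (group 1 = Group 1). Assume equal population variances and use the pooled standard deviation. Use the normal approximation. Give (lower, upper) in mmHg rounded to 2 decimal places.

(-3.72, 1.72)

Pooled variance s_p² = [95·8² + 195·10²] / (96+196−2) = 88.2069, so s_p = 9.3919.
SE_diff = s_p·√(1/n₁ + 1/n₂) = 9.3919·√(1/96 + 1/196) = 1.1700.
z* = 2.326; margin = 2.326 × 1.1700 = 2.7214.
Difference = 145 − 146 = -1.0000.
-1.0000 ± 2.7214 → (-3.72, 1.72).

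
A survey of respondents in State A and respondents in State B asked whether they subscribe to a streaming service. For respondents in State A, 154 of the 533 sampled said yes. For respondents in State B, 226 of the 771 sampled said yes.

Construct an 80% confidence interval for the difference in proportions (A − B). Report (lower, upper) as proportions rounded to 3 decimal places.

Sample proportions: 154/533 = 0.2889, 226/771 = 0.2931.
Each SE is √(p̂(1−p̂)/n): √(0.2889·0.7111/533) = 0.01963 and √(0.2931·0.7069/771) = 0.01639.
SE(p̂₁ − p̂₂) = √(SE₁² + SE₂²) = √(0.0003853369 + 0.0002686321) = 0.02557, since the two samples are independent.
At 80% confidence z* = 1.282; margin = 1.282 × 0.02557 = 0.03278.
The difference is 0.2889 − 0.2931 = -0.0042, so the interval is -0.0042 ± 0.03278 = (-0.037, 0.029).

(-0.037, 0.029)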